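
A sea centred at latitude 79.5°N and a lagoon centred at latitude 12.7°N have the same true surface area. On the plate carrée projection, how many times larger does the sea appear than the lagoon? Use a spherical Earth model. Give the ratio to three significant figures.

In the plate carrée (x = Rλ, y = Rφ), meridians are true-scale (h = 1) and parallels are stretched by k = sec φ.
Areal scale at 79.5°: h·k = 1.000 × 5.487 = 5.487.
Areal scale at 12.7°: h·k = 1.000 × 1.025 = 1.025.
Ratio = 5.487/1.025 ≈ 5.35.

5.35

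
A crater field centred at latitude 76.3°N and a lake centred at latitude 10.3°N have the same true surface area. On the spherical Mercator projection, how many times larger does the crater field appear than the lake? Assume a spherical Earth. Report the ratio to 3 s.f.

17.3

Mercator areal scale is sec²φ.
At 76.3°: sec²(76.3°) = 1/0.2368² = 17.83.
At 10.3°: sec²(10.3°) = 1/0.9839² = 1.033.
Ratio = 17.83/1.033 = cos²(10.3°)/cos²(76.3°) ≈ 17.3.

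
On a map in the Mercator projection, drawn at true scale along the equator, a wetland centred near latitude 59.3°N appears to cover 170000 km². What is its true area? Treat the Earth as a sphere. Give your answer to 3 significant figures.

44300 km²

For Mercator, h = k = sec φ (a conformal cylindrical projection has a single point scale, 1/cos φ).
Areal scale = k² = sec²φ = 1/cos²(59.3°) = 1/0.5105² = 3.837.
True area = apparent / (areal scale) = 170000 / 3.837 ≈ 44300 km².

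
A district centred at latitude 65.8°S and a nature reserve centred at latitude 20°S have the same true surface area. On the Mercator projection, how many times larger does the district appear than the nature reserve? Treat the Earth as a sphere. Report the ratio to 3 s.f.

Mercator areal scale is sec²φ.
At 65.8°: sec²(65.8°) = 1/0.4099² = 5.951.
At 20°: sec²(20°) = 1/0.9397² = 1.132.
Ratio = 5.951/1.132 = cos²(20°)/cos²(65.8°) ≈ 5.25.

5.25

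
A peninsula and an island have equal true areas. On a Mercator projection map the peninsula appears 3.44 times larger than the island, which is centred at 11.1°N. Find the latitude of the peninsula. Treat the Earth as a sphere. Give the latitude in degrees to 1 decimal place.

For equal true areas on Mercator, apparent areas scale as sec²φ, so the ratio is cos²φ₂ / cos²φ₁.
cos²φ₂ / cos²φ₁ = 3.44  ⇒  cos φ₁ = cos 11.1° / √3.44 = 0.9813/1.855 = 0.5291.
φ₁ = arccos(0.5291) ≈ 58.1°.

58.1°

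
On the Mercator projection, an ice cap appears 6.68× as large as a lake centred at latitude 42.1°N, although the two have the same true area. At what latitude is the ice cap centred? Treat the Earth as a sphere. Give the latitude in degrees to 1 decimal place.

Mercator areal scale is sec²φ, so apparent-area ratio = sec²φ₁ / sec²φ₂ = cos²φ₂ / cos²φ₁.
cos²φ₂ / cos²φ₁ = 6.68  ⇒  cos φ₁ = cos 42.1° / √6.68 = 0.7420/2.585 = 0.2871.
φ₁ = arccos(0.2871) ≈ 73.3°.

73.3°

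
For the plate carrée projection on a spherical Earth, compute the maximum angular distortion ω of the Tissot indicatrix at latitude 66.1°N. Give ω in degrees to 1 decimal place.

50.1°

In the plate carrée (x = Rλ, y = Rφ), meridians are true-scale (h = 1) and parallels are stretched by k = sec φ.
At 66.1°: h = 1.000, k = 2.468; principal scales a = 2.468, b = 1.000.
sin(ω/2) = (a − b)/(a + b) = 1.468/3.468 = 0.4233, so ω = 2 arcsin(0.4233) ≈ 50.1°.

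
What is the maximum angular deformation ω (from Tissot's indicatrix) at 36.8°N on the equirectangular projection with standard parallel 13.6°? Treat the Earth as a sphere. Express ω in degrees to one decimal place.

11.1°

With standard parallel φ₀ = 13.6°, the equirectangular projection gives x = Rλ cos φ₀, y = Rφ, so h = 1 and k = cos 13.6° / cos φ.
At 36.8°: h = 1.000, k = 1.214; principal scales a = 1.214, b = 1.000.
sin(ω/2) = (a − b)/(a + b) = 0.2138/2.214 = 0.09659, so ω = 2 arcsin(0.09659) ≈ 11.1°.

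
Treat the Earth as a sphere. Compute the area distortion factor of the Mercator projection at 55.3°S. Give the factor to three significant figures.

Mercator is conformal, so the point scale is isotropic: h = k = sec φ = 1/cos φ.
Areal scale = k² = sec²φ = 1/cos²(55.3°) = 1/0.5693² = 3.086.

3.09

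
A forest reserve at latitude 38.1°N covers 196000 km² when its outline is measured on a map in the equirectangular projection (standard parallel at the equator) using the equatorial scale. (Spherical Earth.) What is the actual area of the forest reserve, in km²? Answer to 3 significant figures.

154000 km²

Plate carrée maps x = Rλ, y = Rφ. The meridian scale is h = 1 and the parallel scale is k = 1/cos φ = sec φ.
Areal scale = h·k = 1 × sec φ; at 38.1°, h = 1.000, k = 1.271, so h·k = 1.271.
True area = apparent / (areal scale) = 196000 / 1.271 ≈ 154000 km².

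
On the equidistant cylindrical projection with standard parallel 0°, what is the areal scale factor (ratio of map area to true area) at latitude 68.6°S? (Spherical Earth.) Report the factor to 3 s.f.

2.74

In the plate carrée (x = Rλ, y = Rφ), meridians are true-scale (h = 1) and parallels are stretched by k = sec φ.
Areal scale = h·k = 1 × sec φ; at 68.6°, h = 1.000, k = 2.741, so h·k = 2.741.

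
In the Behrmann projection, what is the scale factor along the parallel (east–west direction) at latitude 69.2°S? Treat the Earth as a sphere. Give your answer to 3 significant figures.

The Behrmann projection is cylindrical equal-area with φ₀ = 30°. A cylindrical equal-area projection with standard parallel φ₀ has meridian scale h = cos φ / cos φ₀ and parallel scale k = cos φ₀ / cos φ (so areas are preserved, h·k = 1).
k = cos 30° / cos 69.2° = 0.8660/0.3551 = 2.439.

2.44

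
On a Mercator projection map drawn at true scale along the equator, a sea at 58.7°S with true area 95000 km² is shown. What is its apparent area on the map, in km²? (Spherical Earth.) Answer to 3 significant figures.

Mercator is conformal, so the point scale is isotropic: h = k = sec φ = 1/cos φ.
Areal scale = k² = sec²φ = 1/cos²(58.7°) = 1/0.5195² = 3.705.
Apparent area = 95000 × 3.705 ≈ 352000 km².

352000 km²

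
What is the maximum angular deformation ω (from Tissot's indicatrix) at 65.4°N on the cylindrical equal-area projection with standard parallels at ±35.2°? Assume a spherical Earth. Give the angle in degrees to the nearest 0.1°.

A cylindrical equal-area projection with standard parallel φ₀ has meridian scale h = cos φ / cos φ₀ and parallel scale k = cos φ₀ / cos φ (so areas are preserved, h·k = 1).
At 65.4°: h = 0.5094, k = 1.963; principal scales a = 1.963, b = 0.5094.
sin(ω/2) = (a − b)/(a + b) = 1.454/2.472 = 0.5879, so ω = 2 arcsin(0.5879) ≈ 72.0°.

72.0°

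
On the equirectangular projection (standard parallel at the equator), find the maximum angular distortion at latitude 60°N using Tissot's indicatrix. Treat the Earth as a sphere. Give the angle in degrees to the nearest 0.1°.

In the plate carrée (x = Rλ, y = Rφ), meridians are true-scale (h = 1) and parallels are stretched by k = sec φ.
At 60°: h = 1.000, k = 2.000; principal scales a = 2.000, b = 1.000.
sin(ω/2) = (a − b)/(a + b) = 1.0000/3.000 = 0.3333, so ω = 2 arcsin(0.3333) ≈ 38.9°.

38.9°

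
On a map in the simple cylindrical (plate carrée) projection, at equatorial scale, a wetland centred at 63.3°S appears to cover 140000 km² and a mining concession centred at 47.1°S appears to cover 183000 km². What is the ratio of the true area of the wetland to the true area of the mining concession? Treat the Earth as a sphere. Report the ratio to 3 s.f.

Plate carrée has h = 1 and k = sec φ, giving areal scale sec φ; true area = (apparent area) · cos φ.
True area of wetland: 140000 × cos(63.3°) = 140000 × 0.4493 = 62900 km².
True area of mining concession: 183000 × cos(47.1°) = 183000 × 0.6807 = 124600 km².
Ratio = 62900 / 124600 ≈ 0.505.

0.505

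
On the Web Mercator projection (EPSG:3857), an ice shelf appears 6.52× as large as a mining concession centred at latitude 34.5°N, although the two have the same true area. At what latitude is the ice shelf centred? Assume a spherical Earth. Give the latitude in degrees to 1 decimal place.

On Mercator, (apparent₁)/(apparent₂) = sec²φ₁ / sec²φ₂ when true areas are equal.
cos²φ₂ / cos²φ₁ = 6.52  ⇒  cos φ₁ = cos 34.5° / √6.52 = 0.8241/2.553 = 0.3228.
φ₁ = arccos(0.3228) ≈ 71.2°.

71.2°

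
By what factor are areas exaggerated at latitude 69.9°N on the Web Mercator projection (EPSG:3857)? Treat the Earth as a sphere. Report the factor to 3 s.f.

For Mercator, h = k = sec φ (a conformal cylindrical projection has a single point scale, 1/cos φ).
Areal scale = k² = sec²φ = 1/cos²(69.9°) = 1/0.3437² = 8.467.

8.47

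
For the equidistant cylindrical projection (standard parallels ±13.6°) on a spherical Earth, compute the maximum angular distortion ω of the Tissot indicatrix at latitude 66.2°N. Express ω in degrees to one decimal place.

48.8°

In the equirectangular projection with standard parallel φ₀ = 13.6° (x = Rλ cos φ₀, y = Rφ), meridians are true-scale (h = 1) and the parallel scale is k = cos φ₀ / cos φ.
At 66.2°: h = 1.000, k = 2.409; principal scales a = 2.409, b = 1.000.
sin(ω/2) = (a − b)/(a + b) = 1.409/3.409 = 0.4132, so ω = 2 arcsin(0.4132) ≈ 48.8°.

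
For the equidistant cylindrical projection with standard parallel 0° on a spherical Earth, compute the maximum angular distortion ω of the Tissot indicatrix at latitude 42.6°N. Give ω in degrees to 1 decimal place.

For the equirectangular projection with φ₀ = 0 (plate carrée), h = 1 along meridians and k = sec φ along parallels.
At 42.6°: h = 1.000, k = 1.359; principal scales a = 1.359, b = 1.000.
sin(ω/2) = (a − b)/(a + b) = 0.3585/2.359 = 0.1520, so ω = 2 arcsin(0.1520) ≈ 17.5°.

17.5°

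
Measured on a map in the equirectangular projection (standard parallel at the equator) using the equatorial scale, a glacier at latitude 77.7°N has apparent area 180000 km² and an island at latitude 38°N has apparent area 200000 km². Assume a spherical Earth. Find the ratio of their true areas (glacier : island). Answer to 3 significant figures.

Plate carrée has h = 1 and k = sec φ, giving areal scale sec φ; true area = (apparent area) · cos φ.
True area of glacier: 180000 × cos(77.7°) = 180000 × 0.2130 = 38350 km².
True area of island: 200000 × cos(38°) = 200000 × 0.7880 = 157600 km².
Ratio = 38350 / 157600 ≈ 0.243.

0.243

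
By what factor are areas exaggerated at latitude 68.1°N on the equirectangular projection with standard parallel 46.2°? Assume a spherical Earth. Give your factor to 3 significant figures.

In the equirectangular projection with standard parallel φ₀ = 46.2° (x = Rλ cos φ₀, y = Rφ), meridians are true-scale (h = 1) and the parallel scale is k = cos φ₀ / cos φ.
Areal scale = h·k = 1 × cos φ₀ / cos φ; at 68.1°, h = 1.000, k = 1.856, so h·k = 1.856.

1.86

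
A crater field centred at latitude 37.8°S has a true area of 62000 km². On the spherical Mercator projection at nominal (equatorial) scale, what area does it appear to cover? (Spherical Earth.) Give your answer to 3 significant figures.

For Mercator, h = k = sec φ (a conformal cylindrical projection has a single point scale, 1/cos φ).
Areal scale = k² = sec²φ = 1/cos²(37.8°) = 1/0.7902² = 1.602.
Apparent area = 62000 × 1.602 ≈ 99300 km².

99300 km²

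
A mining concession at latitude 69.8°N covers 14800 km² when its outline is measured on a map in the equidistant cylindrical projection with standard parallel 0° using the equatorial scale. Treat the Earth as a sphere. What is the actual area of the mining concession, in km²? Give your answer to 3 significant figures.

5110 km²

For the equirectangular projection with φ₀ = 0 (plate carrée), h = 1 along meridians and k = sec φ along parallels.
Areal scale = h·k = 1 × sec φ; at 69.8°, h = 1.000, k = 2.896, so h·k = 2.896.
True area = apparent / (areal scale) = 14800 / 2.896 ≈ 5110 km².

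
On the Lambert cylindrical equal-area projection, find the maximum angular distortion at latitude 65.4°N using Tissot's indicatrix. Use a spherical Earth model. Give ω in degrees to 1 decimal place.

The Lambert cylindrical equal-area projection is the cylindrical equal-area projection with its standard parallel at the equator (φ₀ = 0). For cylindrical equal-area with standard parallel φ₀, h = cos φ / cos φ₀ and k = cos φ₀ / cos φ, so h·k = 1.
At 65.4°: h = 0.4163, k = 2.402; principal scales a = 2.402, b = 0.4163.
sin(ω/2) = (a − b)/(a + b) = 1.986/2.819 = 0.7046, so ω = 2 arcsin(0.7046) ≈ 89.6°.

89.6°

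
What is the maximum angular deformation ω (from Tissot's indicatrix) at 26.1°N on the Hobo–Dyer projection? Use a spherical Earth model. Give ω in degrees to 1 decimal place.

14.2°

The Hobo–Dyer projection is cylindrical equal-area with φ₀ = 37.5°. A cylindrical equal-area projection with standard parallel φ₀ has meridian scale h = cos φ / cos φ₀ and parallel scale k = cos φ₀ / cos φ (so areas are preserved, h·k = 1).
At 26.1°: h = 1.132, k = 0.8834; principal scales a = 1.132, b = 0.8834.
sin(ω/2) = (a − b)/(a + b) = 0.2485/2.015 = 0.1233, so ω = 2 arcsin(0.1233) ≈ 14.2°.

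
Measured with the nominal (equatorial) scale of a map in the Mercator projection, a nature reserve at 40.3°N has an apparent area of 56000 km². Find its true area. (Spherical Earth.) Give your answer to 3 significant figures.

32600 km²

The Mercator projection is conformal; its linear scale factor is the same in every direction and equals sec φ = 1/cos φ.
Areal scale = k² = sec²φ = 1/cos²(40.3°) = 1/0.7627² = 1.719.
True area = apparent / (areal scale) = 56000 / 1.719 ≈ 32600 km².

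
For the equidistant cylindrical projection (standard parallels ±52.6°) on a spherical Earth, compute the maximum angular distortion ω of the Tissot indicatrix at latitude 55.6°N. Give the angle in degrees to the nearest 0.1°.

The equidistant cylindrical projection with φ₀ = 52.6° has h = 1 (meridians true) and k = cos φ₀ / cos φ along parallels.
At 55.6°: h = 1.000, k = 1.075; principal scales a = 1.075, b = 1.000.
sin(ω/2) = (a − b)/(a + b) = 0.07506/2.075 = 0.03617, so ω = 2 arcsin(0.03617) ≈ 4.1°.

4.1°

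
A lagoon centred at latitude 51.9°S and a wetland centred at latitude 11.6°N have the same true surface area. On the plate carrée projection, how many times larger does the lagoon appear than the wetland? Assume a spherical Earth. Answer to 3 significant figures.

For the equirectangular projection with φ₀ = 0 (plate carrée), h = 1 along meridians and k = sec φ along parallels.
Areal scale at 51.9°: h·k = 1.000 × 1.621 = 1.621.
Areal scale at 11.6°: h·k = 1.000 × 1.021 = 1.021.
Ratio = 1.621/1.021 ≈ 1.59.

1.59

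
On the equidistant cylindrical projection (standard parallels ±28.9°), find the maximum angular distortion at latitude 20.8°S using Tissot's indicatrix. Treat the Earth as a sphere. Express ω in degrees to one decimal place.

3.8°

In the equirectangular projection with standard parallel φ₀ = 28.9° (x = Rλ cos φ₀, y = Rφ), meridians are true-scale (h = 1) and the parallel scale is k = cos φ₀ / cos φ.
At 20.8°: h = 1.000, k = 0.9365; principal scales a = 1.000, b = 0.9365.
sin(ω/2) = (a − b)/(a + b) = 0.06350/1.937 = 0.03279, so ω = 2 arcsin(0.03279) ≈ 3.8°.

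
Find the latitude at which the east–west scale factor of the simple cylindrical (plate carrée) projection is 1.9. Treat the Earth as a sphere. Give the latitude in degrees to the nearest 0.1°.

58.2°

Plate carrée: h = 1, k = sec φ along parallels.
sec φ = 1.9  ⇒  cos φ = 0.5263  ⇒  φ ≈ 58.2°.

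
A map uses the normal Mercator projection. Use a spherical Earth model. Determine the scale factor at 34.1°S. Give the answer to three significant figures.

The Mercator projection is conformal; its linear scale factor is the same in every direction and equals sec φ = 1/cos φ.
k = 1/cos 34.1° = 1/0.8281 = 1.208.

1.21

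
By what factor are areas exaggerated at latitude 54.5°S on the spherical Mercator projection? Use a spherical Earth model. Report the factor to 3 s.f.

For Mercator, h = k = sec φ (a conformal cylindrical projection has a single point scale, 1/cos φ).
Areal scale = k² = sec²φ = 1/cos²(54.5°) = 1/0.5807² = 2.965.

2.97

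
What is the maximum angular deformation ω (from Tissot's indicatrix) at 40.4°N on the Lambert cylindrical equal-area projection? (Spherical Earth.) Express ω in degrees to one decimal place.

The Lambert cylindrical equal-area projection is the cylindrical equal-area projection with its standard parallel at the equator (φ₀ = 0). A cylindrical equal-area projection with standard parallel φ₀ has meridian scale h = cos φ / cos φ₀ and parallel scale k = cos φ₀ / cos φ (so areas are preserved, h·k = 1).
At 40.4°: h = 0.7615, k = 1.313; principal scales a = 1.313, b = 0.7615.
sin(ω/2) = (a − b)/(a + b) = 0.5516/2.075 = 0.2659, so ω = 2 arcsin(0.2659) ≈ 30.8°.

30.8°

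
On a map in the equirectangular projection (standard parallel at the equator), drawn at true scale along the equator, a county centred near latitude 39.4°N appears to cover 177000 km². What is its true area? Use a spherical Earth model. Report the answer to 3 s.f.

In the plate carrée (x = Rλ, y = Rφ), meridians are true-scale (h = 1) and parallels are stretched by k = sec φ.
Areal scale = h·k = 1 × sec φ; at 39.4°, h = 1.000, k = 1.294, so h·k = 1.294.
True area = apparent / (areal scale) = 177000 / 1.294 ≈ 137000 km².

137000 km²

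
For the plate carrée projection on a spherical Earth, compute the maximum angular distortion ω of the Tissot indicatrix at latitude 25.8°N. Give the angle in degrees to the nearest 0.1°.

6.0°

In the plate carrée (x = Rλ, y = Rφ), meridians are true-scale (h = 1) and parallels are stretched by k = sec φ.
At 25.8°: h = 1.000, k = 1.111; principal scales a = 1.111, b = 1.000.
sin(ω/2) = (a − b)/(a + b) = 0.1107/2.111 = 0.05246, so ω = 2 arcsin(0.05246) ≈ 6.0°.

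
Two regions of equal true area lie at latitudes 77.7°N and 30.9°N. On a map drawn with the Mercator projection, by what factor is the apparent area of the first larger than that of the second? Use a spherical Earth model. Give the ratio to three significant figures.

Mercator areal scale is sec²φ.
At 77.7°: sec²(77.7°) = 1/0.2130² = 22.04.
At 30.9°: sec²(30.9°) = 1/0.8581² = 1.358.
Ratio = 22.04/1.358 = cos²(30.9°)/cos²(77.7°) ≈ 16.2.

16.2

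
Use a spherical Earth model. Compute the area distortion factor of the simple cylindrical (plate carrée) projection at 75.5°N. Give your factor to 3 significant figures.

For the equirectangular projection with φ₀ = 0 (plate carrée), h = 1 along meridians and k = sec φ along parallels.
Areal scale = h·k = 1 × sec φ; at 75.5°, h = 1.000, k = 3.994, so h·k = 3.994.

3.99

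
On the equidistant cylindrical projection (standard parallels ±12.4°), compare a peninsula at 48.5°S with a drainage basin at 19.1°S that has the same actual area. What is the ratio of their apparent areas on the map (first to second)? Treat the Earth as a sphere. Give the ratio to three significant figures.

With standard parallel φ₀ = 12.4°, the equirectangular projection gives x = Rλ cos φ₀, y = Rφ, so h = 1 and k = cos 12.4° / cos φ.
Areal scale at 48.5°: h·k = 1.000 × 1.474 = 1.474.
Areal scale at 19.1°: h·k = 1.000 × 1.034 = 1.034.
Ratio = 1.474/1.034 ≈ 1.43.

1.43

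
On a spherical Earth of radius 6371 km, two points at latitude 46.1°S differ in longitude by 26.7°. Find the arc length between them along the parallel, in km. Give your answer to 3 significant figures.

2060 km

Arc length along a parallel = R cos φ · Δλ (with Δλ in radians).
= 6371 × cos 46.1° × (26.7° × π/180) = 6371 × 0.6934 × 0.4660 ≈ 2060 km.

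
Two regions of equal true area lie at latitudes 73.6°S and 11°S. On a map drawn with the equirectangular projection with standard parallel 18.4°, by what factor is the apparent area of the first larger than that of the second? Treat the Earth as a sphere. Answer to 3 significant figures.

3.48

In the equirectangular projection with standard parallel φ₀ = 18.4° (x = Rλ cos φ₀, y = Rφ), meridians are true-scale (h = 1) and the parallel scale is k = cos φ₀ / cos φ.
Areal scale at 73.6°: h·k = 1.000 × 3.361 = 3.361.
Areal scale at 11°: h·k = 1.000 × 0.9666 = 0.9666.
Ratio = 3.361/0.9666 ≈ 3.48.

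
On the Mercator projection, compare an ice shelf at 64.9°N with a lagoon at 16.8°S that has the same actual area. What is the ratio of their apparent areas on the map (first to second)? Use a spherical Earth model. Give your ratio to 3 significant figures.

Mercator is conformal with k = sec φ, so areal scale = k² = sec²φ.
At 64.9°: sec²(64.9°) = 1/0.4242² = 5.557.
At 16.8°: sec²(16.8°) = 1/0.9573² = 1.091.
Ratio = 5.557/1.091 = cos²(16.8°)/cos²(64.9°) ≈ 5.09.

5.09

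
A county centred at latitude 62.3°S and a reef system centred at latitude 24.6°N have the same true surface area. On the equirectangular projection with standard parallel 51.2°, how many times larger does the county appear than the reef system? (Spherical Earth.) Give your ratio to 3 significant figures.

In the equirectangular projection with standard parallel φ₀ = 51.2° (x = Rλ cos φ₀, y = Rφ), meridians are true-scale (h = 1) and the parallel scale is k = cos φ₀ / cos φ.
Areal scale at 62.3°: h·k = 1.000 × 1.348 = 1.348.
Areal scale at 24.6°: h·k = 1.000 × 0.6892 = 0.6892.
Ratio = 1.348/0.6892 ≈ 1.96.

1.96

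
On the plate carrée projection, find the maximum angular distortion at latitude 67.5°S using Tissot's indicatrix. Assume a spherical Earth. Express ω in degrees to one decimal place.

53.0°

Plate carrée maps x = Rλ, y = Rφ. The meridian scale is h = 1 and the parallel scale is k = 1/cos φ = sec φ.
At 67.5°: h = 1.000, k = 2.613; principal scales a = 2.613, b = 1.000.
sin(ω/2) = (a − b)/(a + b) = 1.613/3.613 = 0.4465, so ω = 2 arcsin(0.4465) ≈ 53.0°.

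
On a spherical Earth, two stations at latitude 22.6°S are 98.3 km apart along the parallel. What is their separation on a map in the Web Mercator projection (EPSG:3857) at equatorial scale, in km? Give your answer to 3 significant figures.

For Mercator, h = k = sec φ (a conformal cylindrical projection has a single point scale, 1/cos φ).
Along the parallel, k = sec 22.6° = 1/0.9232 = 1.083.
Map distance = 98.3 × 1.083 ≈ 106 km.

106 km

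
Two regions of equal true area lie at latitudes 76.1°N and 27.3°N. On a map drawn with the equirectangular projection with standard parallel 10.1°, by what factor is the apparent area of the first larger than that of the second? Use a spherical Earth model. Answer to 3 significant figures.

3.70

With standard parallel φ₀ = 10.1°, the equirectangular projection gives x = Rλ cos φ₀, y = Rφ, so h = 1 and k = cos 10.1° / cos φ.
Areal scale at 76.1°: h·k = 1.000 × 4.098 = 4.098.
Areal scale at 27.3°: h·k = 1.000 × 1.108 = 1.108.
Ratio = 4.098/1.108 ≈ 3.70.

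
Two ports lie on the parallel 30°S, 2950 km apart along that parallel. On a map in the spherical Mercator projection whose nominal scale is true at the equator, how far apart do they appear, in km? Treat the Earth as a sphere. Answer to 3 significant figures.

3410 km

The Mercator projection is conformal; its linear scale factor is the same in every direction and equals sec φ = 1/cos φ.
Along the parallel, k = sec 30° = 1/0.8660 = 1.155.
Map distance = 2950 × 1.155 ≈ 3410 km.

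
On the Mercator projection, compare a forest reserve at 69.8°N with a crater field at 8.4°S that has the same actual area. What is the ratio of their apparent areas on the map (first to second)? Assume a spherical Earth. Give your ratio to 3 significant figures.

Mercator areal scale is sec²φ.
At 69.8°: sec²(69.8°) = 1/0.3453² = 8.387.
At 8.4°: sec²(8.4°) = 1/0.9893² = 1.022.
Ratio = 8.387/1.022 = cos²(8.4°)/cos²(69.8°) ≈ 8.21.

8.21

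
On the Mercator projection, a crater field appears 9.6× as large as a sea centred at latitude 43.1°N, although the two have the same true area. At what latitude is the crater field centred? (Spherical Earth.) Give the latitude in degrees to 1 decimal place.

76.4°

Mercator areal scale is sec²φ, so apparent-area ratio = sec²φ₁ / sec²φ₂ = cos²φ₂ / cos²φ₁.
cos²φ₂ / cos²φ₁ = 9.6  ⇒  cos φ₁ = cos 43.1° / √9.6 = 0.7302/3.098 = 0.2357.
φ₁ = arccos(0.2357) ≈ 76.4°.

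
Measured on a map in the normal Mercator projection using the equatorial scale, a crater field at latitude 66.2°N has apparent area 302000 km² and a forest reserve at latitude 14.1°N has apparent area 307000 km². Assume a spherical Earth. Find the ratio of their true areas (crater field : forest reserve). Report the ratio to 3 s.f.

0.170

Since Mercator area scale is 1/cos²φ, the true area equals the apparent area multiplied by cos²φ.
True area of crater field: 302000 × cos²(66.2°) = 302000 × 0.1628 = 49180 km².
True area of forest reserve: 307000 × cos²(14.1°) = 307000 × 0.9407 = 288800 km².
Ratio = 49180 / 288800 ≈ 0.170.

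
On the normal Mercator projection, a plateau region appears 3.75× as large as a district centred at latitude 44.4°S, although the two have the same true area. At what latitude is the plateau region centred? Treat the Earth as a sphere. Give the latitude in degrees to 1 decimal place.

68.3°

Mercator areal scale is sec²φ, so apparent-area ratio = sec²φ₁ / sec²φ₂ = cos²φ₂ / cos²φ₁.
cos²φ₂ / cos²φ₁ = 3.75  ⇒  cos φ₁ = cos 44.4° / √3.75 = 0.7145/1.936 = 0.3690.
φ₁ = arccos(0.3690) ≈ 68.3°.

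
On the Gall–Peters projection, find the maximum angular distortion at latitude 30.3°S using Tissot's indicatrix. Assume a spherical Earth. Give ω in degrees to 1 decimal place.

22.7°

Gall–Peters is a cylindrical equal-area projection with standard parallels at ±45°. Cylindrical equal-area (φ₀ = 45°): h = cos φ / cos 45° along meridians, k = cos 45° / cos φ along parallels; h·k = 1.
At 30.3°: h = 1.221, k = 0.8190; principal scales a = 1.221, b = 0.8190.
sin(ω/2) = (a − b)/(a + b) = 0.4020/2.040 = 0.1971, so ω = 2 arcsin(0.1971) ≈ 22.7°.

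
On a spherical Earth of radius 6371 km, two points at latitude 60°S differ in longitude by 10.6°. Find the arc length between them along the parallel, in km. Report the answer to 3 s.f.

589 km

Arc length along a parallel = R cos φ · Δλ (with Δλ in radians).
= 6371 × cos 60° × (10.6° × π/180) = 6371 × 0.5000 × 0.1850 ≈ 589 km.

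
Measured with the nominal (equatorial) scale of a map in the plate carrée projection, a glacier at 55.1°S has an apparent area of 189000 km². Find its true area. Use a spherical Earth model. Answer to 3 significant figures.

108000 km²

In the plate carrée (x = Rλ, y = Rφ), meridians are true-scale (h = 1) and parallels are stretched by k = sec φ.
Areal scale = h·k = 1 × sec φ; at 55.1°, h = 1.000, k = 1.748, so h·k = 1.748.
True area = apparent / (areal scale) = 189000 / 1.748 ≈ 108000 km².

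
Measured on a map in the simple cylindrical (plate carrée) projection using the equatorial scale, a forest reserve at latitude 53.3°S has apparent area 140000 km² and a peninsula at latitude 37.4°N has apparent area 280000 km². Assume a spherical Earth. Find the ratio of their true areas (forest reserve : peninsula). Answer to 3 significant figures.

0.376

On the plate carrée, areal scale = h·k = 1 × sec φ, so true area = apparent × cos φ.
True area of forest reserve: 140000 × cos(53.3°) = 140000 × 0.5976 = 83670 km².
True area of peninsula: 280000 × cos(37.4°) = 280000 × 0.7944 = 222400 km².
Ratio = 83670 / 222400 ≈ 0.376.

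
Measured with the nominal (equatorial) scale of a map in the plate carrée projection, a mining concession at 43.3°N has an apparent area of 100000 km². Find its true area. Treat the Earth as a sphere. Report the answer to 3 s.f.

72800 km²

In the plate carrée (x = Rλ, y = Rφ), meridians are true-scale (h = 1) and parallels are stretched by k = sec φ.
Areal scale = h·k = 1 × sec φ; at 43.3°, h = 1.000, k = 1.374, so h·k = 1.374.
True area = apparent / (areal scale) = 100000 / 1.374 ≈ 72800 km².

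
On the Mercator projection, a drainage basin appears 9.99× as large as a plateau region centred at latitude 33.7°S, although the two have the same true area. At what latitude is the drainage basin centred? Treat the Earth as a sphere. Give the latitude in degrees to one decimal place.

74.7°

Mercator areal scale is sec²φ, so apparent-area ratio = sec²φ₁ / sec²φ₂ = cos²φ₂ / cos²φ₁.
cos²φ₂ / cos²φ₁ = 9.99  ⇒  cos φ₁ = cos 33.7° / √9.99 = 0.8320/3.161 = 0.2632.
φ₁ = arccos(0.2632) ≈ 74.7°.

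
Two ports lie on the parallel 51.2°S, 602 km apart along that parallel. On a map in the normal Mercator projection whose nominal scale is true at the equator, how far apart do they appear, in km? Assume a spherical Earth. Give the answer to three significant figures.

961 km

The Mercator projection is conformal; its linear scale factor is the same in every direction and equals sec φ = 1/cos φ.
Along the parallel, k = sec 51.2° = 1/0.6266 = 1.596.
Map distance = 602 × 1.596 ≈ 961 km.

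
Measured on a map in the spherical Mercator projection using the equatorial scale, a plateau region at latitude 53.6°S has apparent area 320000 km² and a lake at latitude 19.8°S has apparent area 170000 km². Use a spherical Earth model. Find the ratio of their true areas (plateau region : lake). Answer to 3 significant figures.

Mercator's areal exaggeration is sec²φ; hence true area = (apparent area) · cos²φ.
True area of plateau region: 320000 × cos²(53.6°) = 320000 × 0.3521 = 112700 km².
True area of lake: 170000 × cos²(19.8°) = 170000 × 0.8853 = 150500 km².
Ratio = 112700 / 150500 ≈ 0.749.

0.749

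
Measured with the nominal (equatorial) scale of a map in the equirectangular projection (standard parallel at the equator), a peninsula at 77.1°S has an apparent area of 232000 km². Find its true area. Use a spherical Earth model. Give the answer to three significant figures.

51800 km²

In the plate carrée (x = Rλ, y = Rφ), meridians are true-scale (h = 1) and parallels are stretched by k = sec φ.
Areal scale = h·k = 1 × sec φ; at 77.1°, h = 1.000, k = 4.479, so h·k = 4.479.
True area = apparent / (areal scale) = 232000 / 4.479 ≈ 51800 km².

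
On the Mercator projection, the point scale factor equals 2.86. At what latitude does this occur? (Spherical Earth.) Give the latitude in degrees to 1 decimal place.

69.5°

Mercator scale is k = sec φ = 1/cos φ.
1/cos φ = 2.86  ⇒  cos φ = 0.3497  ⇒  φ = arccos(0.3497) ≈ 69.5°.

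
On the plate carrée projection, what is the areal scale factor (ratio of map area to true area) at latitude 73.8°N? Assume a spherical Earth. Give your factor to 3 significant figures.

For the equirectangular projection with φ₀ = 0 (plate carrée), h = 1 along meridians and k = sec φ along parallels.
Areal scale = h·k = 1 × sec φ; at 73.8°, h = 1.000, k = 3.584, so h·k = 3.584.

3.58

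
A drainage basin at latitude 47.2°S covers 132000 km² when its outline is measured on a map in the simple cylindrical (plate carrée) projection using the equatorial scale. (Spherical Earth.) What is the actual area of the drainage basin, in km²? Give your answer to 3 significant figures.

Plate carrée maps x = Rλ, y = Rφ. The meridian scale is h = 1 and the parallel scale is k = 1/cos φ = sec φ.
Areal scale = h·k = 1 × sec φ; at 47.2°, h = 1.000, k = 1.472, so h·k = 1.472.
True area = apparent / (areal scale) = 132000 / 1.472 ≈ 89700 km².

89700 km²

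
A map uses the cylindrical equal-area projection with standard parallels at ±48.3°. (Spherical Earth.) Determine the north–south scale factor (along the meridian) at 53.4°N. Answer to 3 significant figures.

0.896

A cylindrical equal-area projection with standard parallel φ₀ has meridian scale h = cos φ / cos φ₀ and parallel scale k = cos φ₀ / cos φ (so areas are preserved, h·k = 1).
h = cos 53.4° / cos 48.3° = 0.5962/0.6652 = 0.8963.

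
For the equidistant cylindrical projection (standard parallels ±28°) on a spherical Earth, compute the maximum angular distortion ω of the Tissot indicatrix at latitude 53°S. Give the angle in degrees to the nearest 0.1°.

21.8°

In the equirectangular projection with standard parallel φ₀ = 28° (x = Rλ cos φ₀, y = Rφ), meridians are true-scale (h = 1) and the parallel scale is k = cos φ₀ / cos φ.
At 53°: h = 1.000, k = 1.467; principal scales a = 1.467, b = 1.000.
sin(ω/2) = (a − b)/(a + b) = 0.4671/2.467 = 0.1893, so ω = 2 arcsin(0.1893) ≈ 21.8°.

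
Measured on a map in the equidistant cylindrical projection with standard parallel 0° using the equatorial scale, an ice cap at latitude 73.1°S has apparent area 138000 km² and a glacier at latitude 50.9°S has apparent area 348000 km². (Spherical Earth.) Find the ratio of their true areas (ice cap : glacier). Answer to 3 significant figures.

Plate carrée has h = 1 and k = sec φ, giving areal scale sec φ; true area = (apparent area) · cos φ.
True area of ice cap: 138000 × cos(73.1°) = 138000 × 0.2907 = 40120 km².
True area of glacier: 348000 × cos(50.9°) = 348000 × 0.6307 = 219500 km².
Ratio = 40120 / 219500 ≈ 0.183.

0.183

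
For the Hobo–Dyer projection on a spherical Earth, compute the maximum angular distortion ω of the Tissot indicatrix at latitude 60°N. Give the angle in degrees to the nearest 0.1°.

51.1°

Hobo–Dyer is a cylindrical equal-area projection with standard parallels at ±37.5°. For cylindrical equal-area with standard parallel φ₀, h = cos φ / cos φ₀ and k = cos φ₀ / cos φ, so h·k = 1.
At 60°: h = 0.6302, k = 1.587; principal scales a = 1.587, b = 0.6302.
sin(ω/2) = (a − b)/(a + b) = 0.9565/2.217 = 0.4314, so ω = 2 arcsin(0.4314) ≈ 51.1°.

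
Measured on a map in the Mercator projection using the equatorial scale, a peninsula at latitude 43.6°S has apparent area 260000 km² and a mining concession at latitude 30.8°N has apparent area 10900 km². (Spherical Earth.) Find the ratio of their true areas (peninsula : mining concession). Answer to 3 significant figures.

Since Mercator area scale is 1/cos²φ, the true area equals the apparent area multiplied by cos²φ.
True area of peninsula: 260000 × cos²(43.6°) = 260000 × 0.5244 = 136400 km².
True area of mining concession: 10900 × cos²(30.8°) = 10900 × 0.7378 = 8042 km².
Ratio = 136400 / 8042 ≈ 17.0.

17.0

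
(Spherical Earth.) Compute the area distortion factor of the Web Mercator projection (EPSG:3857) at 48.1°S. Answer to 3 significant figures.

The Mercator projection is conformal; its linear scale factor is the same in every direction and equals sec φ = 1/cos φ.
Areal scale = k² = sec²φ = 1/cos²(48.1°) = 1/0.6678² = 2.242.

2.24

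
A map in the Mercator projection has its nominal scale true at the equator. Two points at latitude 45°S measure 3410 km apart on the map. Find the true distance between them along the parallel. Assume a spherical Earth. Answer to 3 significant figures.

2410 km

Mercator is conformal, so the point scale is isotropic: h = k = sec φ = 1/cos φ.
Along the parallel at 45°, map distances are exaggerated by k = sec 45° = 1.414.
True distance = 3410 / 1.414 = 3410 × cos 45° ≈ 2410 km.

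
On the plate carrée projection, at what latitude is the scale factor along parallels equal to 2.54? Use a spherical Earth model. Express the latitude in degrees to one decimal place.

66.8°

Plate carrée: h = 1, k = sec φ along parallels.
sec φ = 2.54  ⇒  cos φ = 0.3937  ⇒  φ ≈ 66.8°.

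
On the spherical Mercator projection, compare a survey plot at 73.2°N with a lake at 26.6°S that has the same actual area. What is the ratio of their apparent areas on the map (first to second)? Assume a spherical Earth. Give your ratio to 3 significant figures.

9.57

Mercator is conformal with k = sec φ, so areal scale = k² = sec²φ.
At 73.2°: sec²(73.2°) = 1/0.2890² = 11.97.
At 26.6°: sec²(26.6°) = 1/0.8942² = 1.251.
Ratio = 11.97/1.251 = cos²(26.6°)/cos²(73.2°) ≈ 9.57.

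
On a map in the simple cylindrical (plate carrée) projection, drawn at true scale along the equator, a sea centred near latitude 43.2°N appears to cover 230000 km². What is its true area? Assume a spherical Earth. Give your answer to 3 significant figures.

For the equirectangular projection with φ₀ = 0 (plate carrée), h = 1 along meridians and k = sec φ along parallels.
Areal scale = h·k = 1 × sec φ; at 43.2°, h = 1.000, k = 1.372, so h·k = 1.372.
True area = apparent / (areal scale) = 230000 / 1.372 ≈ 168000 km².

168000 km²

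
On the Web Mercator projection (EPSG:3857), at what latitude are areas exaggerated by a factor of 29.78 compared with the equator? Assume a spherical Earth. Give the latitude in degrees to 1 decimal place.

79.4°

Mercator areal scale is sec²φ.
sec²φ = 29.78  ⇒  cos²φ = 0.03358  ⇒  cos φ = 0.1832.
φ = arccos(0.1832) ≈ 79.4°.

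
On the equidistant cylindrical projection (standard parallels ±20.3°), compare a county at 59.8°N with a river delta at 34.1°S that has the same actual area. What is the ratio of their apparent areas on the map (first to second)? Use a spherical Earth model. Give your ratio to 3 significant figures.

1.65

The equidistant cylindrical projection with φ₀ = 20.3° has h = 1 (meridians true) and k = cos φ₀ / cos φ along parallels.
Areal scale at 59.8°: h·k = 1.000 × 1.865 = 1.865.
Areal scale at 34.1°: h·k = 1.000 × 1.133 = 1.133.
Ratio = 1.865/1.133 ≈ 1.65.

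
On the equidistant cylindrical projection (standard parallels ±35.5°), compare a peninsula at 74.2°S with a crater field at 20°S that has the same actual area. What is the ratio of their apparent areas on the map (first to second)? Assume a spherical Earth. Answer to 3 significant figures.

3.45

With standard parallel φ₀ = 35.5°, the equirectangular projection gives x = Rλ cos φ₀, y = Rφ, so h = 1 and k = cos 35.5° / cos φ.
Areal scale at 74.2°: h·k = 1.000 × 2.990 = 2.990.
Areal scale at 20°: h·k = 1.000 × 0.8664 = 0.8664.
Ratio = 2.990/0.8664 ≈ 3.45.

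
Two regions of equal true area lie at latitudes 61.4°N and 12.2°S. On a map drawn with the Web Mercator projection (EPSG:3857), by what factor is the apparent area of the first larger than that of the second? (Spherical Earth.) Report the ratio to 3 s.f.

Mercator areal scale is sec²φ.
At 61.4°: sec²(61.4°) = 1/0.4787² = 4.364.
At 12.2°: sec²(12.2°) = 1/0.9774² = 1.047.
Ratio = 4.364/1.047 = cos²(12.2°)/cos²(61.4°) ≈ 4.17.

4.17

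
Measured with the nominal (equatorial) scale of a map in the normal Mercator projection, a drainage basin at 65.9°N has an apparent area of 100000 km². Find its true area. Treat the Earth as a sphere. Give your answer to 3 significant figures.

For Mercator, h = k = sec φ (a conformal cylindrical projection has a single point scale, 1/cos φ).
Areal scale = k² = sec²φ = 1/cos²(65.9°) = 1/0.4083² = 5.998.
True area = apparent / (areal scale) = 100000 / 5.998 ≈ 16700 km².

16700 km²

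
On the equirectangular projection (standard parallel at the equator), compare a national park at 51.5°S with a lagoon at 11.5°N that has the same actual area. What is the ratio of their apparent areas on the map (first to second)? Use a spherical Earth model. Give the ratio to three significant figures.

In the plate carrée (x = Rλ, y = Rφ), meridians are true-scale (h = 1) and parallels are stretched by k = sec φ.
Areal scale at 51.5°: h·k = 1.000 × 1.606 = 1.606.
Areal scale at 11.5°: h·k = 1.000 × 1.020 = 1.020.
Ratio = 1.606/1.020 ≈ 1.57.

1.57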